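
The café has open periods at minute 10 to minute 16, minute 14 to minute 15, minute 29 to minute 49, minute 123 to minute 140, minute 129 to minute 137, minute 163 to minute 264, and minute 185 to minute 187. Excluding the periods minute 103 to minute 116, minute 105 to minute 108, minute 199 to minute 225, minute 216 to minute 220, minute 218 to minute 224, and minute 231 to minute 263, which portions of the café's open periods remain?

A, merged: minute 10 to minute 16, minute 29 to minute 49, minute 123 to minute 140, minute 163 to minute 264.
B, merged: minute 103 to minute 116, minute 199 to minute 225, minute 231 to minute 263.
minute 10 to minute 16: no B overlap → unchanged.
minute 29 to minute 49: no B overlap → unchanged.
minute 123 to minute 140: no B overlap → unchanged.
minute 163 to minute 264 minus B → minute 163 to minute 199, minute 225 to minute 231, minute 263 to minute 264.

minute 10 to minute 16, minute 29 to minute 49, minute 123 to minute 140, minute 163 to minute 199, minute 225 to minute 231, minute 263 to minute 264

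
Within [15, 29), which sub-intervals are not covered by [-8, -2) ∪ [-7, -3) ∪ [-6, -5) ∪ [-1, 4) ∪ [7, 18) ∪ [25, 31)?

The merged coverage is [-8, -2), [-1, 4), [7, 18), [25, 31).
Uncovered inside [15, 29): [18, 25).

[18, 25)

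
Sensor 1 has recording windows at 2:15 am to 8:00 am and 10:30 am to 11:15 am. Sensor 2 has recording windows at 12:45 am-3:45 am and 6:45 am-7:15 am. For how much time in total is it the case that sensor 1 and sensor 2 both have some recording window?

2 h

A ∩ B = 2:15 am–3:45 am, 6:45 am–7:15 am.
Total: 1 h 30 min + 30 min = 2 h.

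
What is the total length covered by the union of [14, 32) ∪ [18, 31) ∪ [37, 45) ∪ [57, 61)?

30

Merged: [14, 32), [37, 45), [57, 61).
Lengths: 18 + 8 + 4 = 30.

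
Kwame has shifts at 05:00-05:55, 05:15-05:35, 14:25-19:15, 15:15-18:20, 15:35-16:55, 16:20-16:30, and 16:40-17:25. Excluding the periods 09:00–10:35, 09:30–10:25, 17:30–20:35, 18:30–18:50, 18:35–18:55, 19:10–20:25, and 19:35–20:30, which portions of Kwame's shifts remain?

A, merged: 05:00–05:55, 14:25–19:15.
B, merged: 09:00–10:35, 17:30–20:35.
05:00–05:55 is untouched.
14:25–19:15 with B removed leaves 14:25–17:30.

05:00–05:55, 14:25–17:30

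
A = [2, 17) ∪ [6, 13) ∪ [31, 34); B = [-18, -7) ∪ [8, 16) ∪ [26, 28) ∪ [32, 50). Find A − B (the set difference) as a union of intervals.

[2, 8) ∪ [16, 17) ∪ [31, 32)

A, merged: [2, 17), [31, 34).
[2, 17) \ B = [2, 8), [16, 17).
[31, 34) \ B = [31, 32).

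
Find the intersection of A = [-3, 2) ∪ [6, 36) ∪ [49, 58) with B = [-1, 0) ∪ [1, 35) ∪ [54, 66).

[-1, 0) ∪ [1, 2) ∪ [6, 35) ∪ [54, 58)

[-3, 2) overlaps B on [-1, 0), [1, 2).
[6, 36) overlaps B on [6, 35).
[49, 58) overlaps B on [54, 58).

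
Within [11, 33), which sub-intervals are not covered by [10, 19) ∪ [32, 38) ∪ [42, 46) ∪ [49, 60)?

Covered (merged): [10, 19), [32, 38), [42, 46), [49, 60).
Uncovered inside [11, 33): [19, 32).

[19, 32)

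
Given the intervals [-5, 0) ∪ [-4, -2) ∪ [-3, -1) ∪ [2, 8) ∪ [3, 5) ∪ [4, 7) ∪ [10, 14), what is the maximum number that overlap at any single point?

Walk the sorted start/end points keeping a running depth.
The depth first hits 3 at -3.

3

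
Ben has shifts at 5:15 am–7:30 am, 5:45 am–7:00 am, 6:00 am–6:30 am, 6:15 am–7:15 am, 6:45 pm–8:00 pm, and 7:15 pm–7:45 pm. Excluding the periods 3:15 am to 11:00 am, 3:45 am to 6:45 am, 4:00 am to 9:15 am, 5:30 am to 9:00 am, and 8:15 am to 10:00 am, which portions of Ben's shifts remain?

Merge the first list: 5:15 am-7:30 am, 6:45 pm-8:00 pm.
Merge the second list: 3:15 am-11:00 am.
5:15 am-7:30 am: entirely removed.
6:45 pm-8:00 pm: nothing removed.

6:45 pm-8:00 pm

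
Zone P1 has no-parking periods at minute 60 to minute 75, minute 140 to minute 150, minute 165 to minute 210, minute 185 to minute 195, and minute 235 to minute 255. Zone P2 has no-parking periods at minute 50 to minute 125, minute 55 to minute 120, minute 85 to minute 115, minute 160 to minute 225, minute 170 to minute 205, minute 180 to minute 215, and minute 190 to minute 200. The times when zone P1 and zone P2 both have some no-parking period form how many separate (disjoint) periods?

2

Merge the first list: minute 60 to minute 75, minute 140 to minute 150, minute 165 to minute 210, minute 235 to minute 255.
Merge the second list: minute 50 to minute 125, minute 160 to minute 225.
A ∩ B = minute 60 to minute 75, minute 165 to minute 210.
That is 2 disjoint pieces.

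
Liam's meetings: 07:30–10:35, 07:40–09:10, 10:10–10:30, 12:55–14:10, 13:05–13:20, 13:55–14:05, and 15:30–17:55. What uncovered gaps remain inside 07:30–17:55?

Covered (merged): 07:30–10:35, 12:55–14:10, 15:30–17:55.
Complement within 07:30–17:55: 10:35–12:55, 14:10–15:30.

10:35–12:55, 14:10–15:30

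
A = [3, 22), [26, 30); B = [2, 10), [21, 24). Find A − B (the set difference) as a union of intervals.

[10, 21) ∪ [26, 30)

[3, 22) with B removed leaves [10, 21).
[26, 30) is untouched.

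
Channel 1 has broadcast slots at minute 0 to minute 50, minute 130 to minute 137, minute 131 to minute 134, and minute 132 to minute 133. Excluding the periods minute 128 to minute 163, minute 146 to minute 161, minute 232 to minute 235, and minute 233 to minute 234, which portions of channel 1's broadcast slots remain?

A, merged: minute 0 to minute 50, minute 130 to minute 137.
B, merged: minute 128 to minute 163, minute 232 to minute 235.
minute 0 to minute 50 is untouched.
minute 130 to minute 137 lies entirely inside B → drops out.

minute 0 to minute 50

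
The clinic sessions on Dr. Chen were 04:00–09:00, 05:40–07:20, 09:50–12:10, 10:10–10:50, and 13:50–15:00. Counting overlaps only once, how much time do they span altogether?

Merged: 04:00–09:00, 09:50–12:10, 13:50–15:00.
Lengths: 5 h + 2 h 20 min + 1 h 10 min = 8 h 30 min.

8 h 30 min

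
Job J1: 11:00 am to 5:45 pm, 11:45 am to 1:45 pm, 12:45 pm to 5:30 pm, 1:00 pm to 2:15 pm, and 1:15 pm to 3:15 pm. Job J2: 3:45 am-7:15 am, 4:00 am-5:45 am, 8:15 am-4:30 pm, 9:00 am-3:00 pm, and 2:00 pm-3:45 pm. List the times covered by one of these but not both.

3:45 am–7:15 am, 8:15 am–11:00 am, 4:30 pm–5:45 pm

First set merges to 11:00 am–5:45 pm.
Second set merges to 3:45 am–7:15 am, 8:15 am–4:30 pm.
A but not B: 4:30 pm–5:45 pm.
B but not A: 3:45 am–7:15 am, 8:15 am–11:00 am.
Combining gives A △ B.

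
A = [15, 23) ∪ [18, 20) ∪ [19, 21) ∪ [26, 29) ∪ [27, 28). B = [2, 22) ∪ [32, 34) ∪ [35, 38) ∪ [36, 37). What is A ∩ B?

Merge the first list: [15, 23), [26, 29).
Merge the second list: [2, 22), [32, 34), [35, 38).
[15, 23) meets the second set on [15, 22).
[26, 29): no overlap with the second set.

[15, 22)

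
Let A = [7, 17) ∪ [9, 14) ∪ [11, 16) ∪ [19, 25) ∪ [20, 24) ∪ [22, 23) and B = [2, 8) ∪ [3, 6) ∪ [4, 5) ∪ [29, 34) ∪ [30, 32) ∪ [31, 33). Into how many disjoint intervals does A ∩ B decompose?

A, merged: [7, 17), [19, 25).
B, merged: [2, 8), [29, 34).
A ∩ B = [7, 8).
That is 1 disjoint piece.

1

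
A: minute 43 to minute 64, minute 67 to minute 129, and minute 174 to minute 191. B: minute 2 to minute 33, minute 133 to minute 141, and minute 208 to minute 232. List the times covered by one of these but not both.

A but not B: minute 43 to minute 64, minute 67 to minute 129, minute 174 to minute 191.
B but not A: minute 2 to minute 33, minute 133 to minute 141, minute 208 to minute 232.
Combining gives A △ B.

minute 2 to minute 33, minute 43 to minute 64, minute 67 to minute 129, minute 133 to minute 141, minute 174 to minute 191, minute 208 to minute 232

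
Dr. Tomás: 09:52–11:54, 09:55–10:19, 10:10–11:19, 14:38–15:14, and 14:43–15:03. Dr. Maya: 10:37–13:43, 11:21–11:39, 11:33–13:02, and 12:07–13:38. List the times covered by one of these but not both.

First set merges to 09:52-11:54, 14:38-15:14.
Second set merges to 10:37-13:43.
A but not B: 09:52-10:37, 14:38-15:14.
B but not A: 11:54-13:43.
Combining gives A △ B.

09:52-10:37, 11:54-13:43, 14:38-15:14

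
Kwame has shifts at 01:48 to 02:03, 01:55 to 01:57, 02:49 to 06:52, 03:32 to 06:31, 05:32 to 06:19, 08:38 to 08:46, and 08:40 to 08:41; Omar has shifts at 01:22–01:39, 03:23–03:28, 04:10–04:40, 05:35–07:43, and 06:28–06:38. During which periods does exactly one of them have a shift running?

First set merges to 01:48–02:03, 02:49–06:52, 08:38–08:46.
Second set merges to 01:22–01:39, 03:23–03:28, 04:10–04:40, 05:35–07:43.
Only in the first: 01:48–02:03, 02:49–03:23, 03:28–04:10, 04:40–05:35, 08:38–08:46.
Only in the second: 01:22–01:39, 06:52–07:43.
Together these are the periods covered by exactly one.

01:22–01:39, 01:48–02:03, 02:49–03:23, 03:28–04:10, 04:40–05:35, 06:52–07:43, 08:38–08:46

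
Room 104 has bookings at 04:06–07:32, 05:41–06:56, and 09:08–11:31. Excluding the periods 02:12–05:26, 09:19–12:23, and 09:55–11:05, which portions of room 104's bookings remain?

Merge the first list: 04:06-07:32, 09:08-11:31.
Merge the second list: 02:12-05:26, 09:19-12:23.
04:06-07:32 minus B → 05:26-07:32.
09:08-11:31 minus B → 09:08-09:19.

05:26-07:32, 09:08-09:19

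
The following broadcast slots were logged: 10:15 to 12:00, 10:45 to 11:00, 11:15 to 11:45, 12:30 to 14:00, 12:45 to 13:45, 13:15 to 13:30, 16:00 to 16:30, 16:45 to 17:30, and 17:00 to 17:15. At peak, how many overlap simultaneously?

Walk the sorted start/end points keeping a running depth.
The depth first hits 3 at 13:15.

3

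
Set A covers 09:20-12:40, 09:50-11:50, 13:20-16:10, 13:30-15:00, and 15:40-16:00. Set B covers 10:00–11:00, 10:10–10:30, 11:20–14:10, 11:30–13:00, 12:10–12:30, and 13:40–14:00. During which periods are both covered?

10:00-11:00, 11:20-12:40, 13:20-14:10

First set merges to 09:20-12:40, 13:20-16:10.
Second set merges to 10:00-11:00, 11:20-14:10.
09:20-12:40 meets the second set on 10:00-11:00, 11:20-12:40.
13:20-16:10 meets the second set on 13:20-14:10.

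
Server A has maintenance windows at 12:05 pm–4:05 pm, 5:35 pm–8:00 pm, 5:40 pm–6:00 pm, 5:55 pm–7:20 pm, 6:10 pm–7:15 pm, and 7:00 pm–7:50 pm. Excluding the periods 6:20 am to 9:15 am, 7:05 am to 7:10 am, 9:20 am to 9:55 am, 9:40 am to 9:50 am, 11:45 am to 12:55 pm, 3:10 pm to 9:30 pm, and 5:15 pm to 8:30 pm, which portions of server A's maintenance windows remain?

12:55 pm-3:10 pm

First set merges to 12:05 pm-4:05 pm, 5:35 pm-8:00 pm.
Second set merges to 6:20 am-9:15 am, 9:20 am-9:55 am, 11:45 am-12:55 pm, 3:10 pm-9:30 pm.
12:05 pm-4:05 pm \ B = 12:55 pm-3:10 pm.
5:35 pm-8:00 pm: entirely removed.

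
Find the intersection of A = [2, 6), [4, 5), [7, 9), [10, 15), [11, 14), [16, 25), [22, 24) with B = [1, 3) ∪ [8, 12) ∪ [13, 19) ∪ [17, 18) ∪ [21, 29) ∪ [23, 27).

First set merges to [2, 6), [7, 9), [10, 15), [16, 25).
Second set merges to [1, 3), [8, 12), [13, 19), [21, 29).
[2, 6) meets the second set on [2, 3).
[7, 9) meets the second set on [8, 9).
[10, 15) meets the second set on [10, 12), [13, 15).
[16, 25) meets the second set on [16, 19), [21, 25).

[2, 3) ∪ [8, 9) ∪ [10, 12) ∪ [13, 15) ∪ [16, 19) ∪ [21, 25)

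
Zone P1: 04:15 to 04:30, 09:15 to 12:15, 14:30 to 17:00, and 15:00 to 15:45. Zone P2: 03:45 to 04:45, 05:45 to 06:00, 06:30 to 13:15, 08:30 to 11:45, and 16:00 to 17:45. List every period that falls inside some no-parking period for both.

Merge the first list: 04:15-04:30, 09:15-12:15, 14:30-17:00.
Merge the second list: 03:45-04:45, 05:45-06:00, 06:30-13:15, 16:00-17:45.
04:15-04:30 meets the second set on 04:15-04:30.
09:15-12:15 meets the second set on 09:15-12:15.
14:30-17:00 meets the second set on 16:00-17:00.

04:15-04:30, 09:15-12:15, 16:00-17:00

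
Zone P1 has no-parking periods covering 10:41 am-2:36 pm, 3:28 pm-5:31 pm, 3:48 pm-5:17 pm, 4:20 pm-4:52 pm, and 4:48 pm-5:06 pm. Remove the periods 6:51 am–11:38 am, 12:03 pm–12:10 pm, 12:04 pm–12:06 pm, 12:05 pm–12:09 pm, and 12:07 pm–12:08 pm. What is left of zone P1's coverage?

11:38 am-12:03 pm, 12:10 pm-2:36 pm, 3:28 pm-5:31 pm

First set merges to 10:41 am-2:36 pm, 3:28 pm-5:31 pm.
Second set merges to 6:51 am-11:38 am, 12:03 pm-12:10 pm.
10:41 am-2:36 pm \ B = 11:38 am-12:03 pm, 12:10 pm-2:36 pm.
3:28 pm-5:31 pm: nothing removed.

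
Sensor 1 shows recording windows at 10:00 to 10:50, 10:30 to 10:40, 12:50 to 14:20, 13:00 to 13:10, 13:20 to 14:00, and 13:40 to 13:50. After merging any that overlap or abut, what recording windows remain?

10:00–10:50, 12:50–14:20

10:30–10:40 overlaps/touches 10:00–10:50 → extend to 10:00–10:50.
12:50–14:20 is disjoint → start new block.
13:00–13:10 overlaps/touches 12:50–14:20 → extend to 12:50–14:20.
13:20–14:00 overlaps/touches 12:50–14:20 → extend to 12:50–14:20.
13:40–13:50 overlaps/touches 12:50–14:20 → extend to 12:50–14:20.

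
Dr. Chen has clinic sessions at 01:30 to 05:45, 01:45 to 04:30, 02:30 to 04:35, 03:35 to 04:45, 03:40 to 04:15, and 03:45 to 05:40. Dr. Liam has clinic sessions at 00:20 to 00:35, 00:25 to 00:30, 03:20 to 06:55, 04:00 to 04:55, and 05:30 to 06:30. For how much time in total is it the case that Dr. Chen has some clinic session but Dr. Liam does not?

A, merged: 01:30-05:45.
B, merged: 00:20-00:35, 03:20-06:55.
A \ B = 01:30-03:20.
Total: 1 h 50 min.

1 h 50 min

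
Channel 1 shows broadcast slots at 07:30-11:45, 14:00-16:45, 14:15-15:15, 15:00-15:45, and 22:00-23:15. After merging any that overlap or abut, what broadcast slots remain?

14:00–16:45 is disjoint → start new block.
14:15–15:15 overlaps/touches 14:00–16:45 → extend to 14:00–16:45.
15:00–15:45 overlaps/touches 14:00–16:45 → extend to 14:00–16:45.
22:00–23:15 is disjoint → start new block.

07:30–11:45, 14:00–16:45, 22:00–23:15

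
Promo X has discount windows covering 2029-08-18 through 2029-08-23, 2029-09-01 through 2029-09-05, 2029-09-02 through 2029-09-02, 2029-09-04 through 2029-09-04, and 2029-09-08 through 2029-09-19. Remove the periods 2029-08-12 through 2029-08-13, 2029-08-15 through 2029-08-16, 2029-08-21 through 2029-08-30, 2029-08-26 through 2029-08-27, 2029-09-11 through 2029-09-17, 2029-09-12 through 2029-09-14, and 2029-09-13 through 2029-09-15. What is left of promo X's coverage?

2029-08-18 through 2029-08-20, 2029-09-01 through 2029-09-05, 2029-09-08 through 2029-09-10, 2029-09-18 through 2029-09-19

First set merges to 2029-08-18 through 2029-08-23, 2029-09-01 through 2029-09-05, 2029-09-08 through 2029-09-19.
Second set merges to 2029-08-12 through 2029-08-13, 2029-08-15 through 2029-08-16, 2029-08-21 through 2029-08-30, 2029-09-11 through 2029-09-17.
2029-08-18 through 2029-08-23 minus B → 2029-08-18 through 2029-08-20.
2029-09-01 through 2029-09-05: no B overlap → unchanged.
2029-09-08 through 2029-09-19 minus B → 2029-09-08 through 2029-09-10, 2029-09-18 through 2029-09-19.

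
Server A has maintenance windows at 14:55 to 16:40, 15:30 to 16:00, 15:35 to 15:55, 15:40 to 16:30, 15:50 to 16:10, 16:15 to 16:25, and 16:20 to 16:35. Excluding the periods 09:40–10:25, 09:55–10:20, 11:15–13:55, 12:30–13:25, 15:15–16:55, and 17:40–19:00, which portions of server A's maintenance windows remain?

14:55–15:15

A, merged: 14:55–16:40.
B, merged: 09:40–10:25, 11:15–13:55, 15:15–16:55, 17:40–19:00.
14:55–16:40 \ B = 14:55–15:15.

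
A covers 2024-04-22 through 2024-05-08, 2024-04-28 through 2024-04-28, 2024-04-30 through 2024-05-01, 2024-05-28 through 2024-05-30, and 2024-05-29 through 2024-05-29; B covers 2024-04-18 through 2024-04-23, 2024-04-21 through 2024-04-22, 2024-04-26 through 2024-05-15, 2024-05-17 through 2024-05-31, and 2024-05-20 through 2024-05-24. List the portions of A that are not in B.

A, merged: 2024-04-22 through 2024-05-08, 2024-05-28 through 2024-05-30.
B, merged: 2024-04-18 through 2024-04-23, 2024-04-26 through 2024-05-15, 2024-05-17 through 2024-05-31.
2024-04-22 through 2024-05-08 minus B → 2024-04-24 through 2024-04-25.
2024-05-28 through 2024-05-30: fully covered by B → removed.

2024-04-24 through 2024-04-25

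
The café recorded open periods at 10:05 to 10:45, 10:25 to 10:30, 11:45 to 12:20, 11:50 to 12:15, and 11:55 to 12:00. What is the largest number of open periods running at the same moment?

3

Sweep endpoints in order; track running count of active intervals.
Peak of 3 reached at 11:55.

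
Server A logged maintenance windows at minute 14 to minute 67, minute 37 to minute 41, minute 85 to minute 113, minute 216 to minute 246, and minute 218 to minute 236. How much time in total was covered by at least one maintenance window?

111 minutes

Merged: minute 14 to minute 67, minute 85 to minute 113, minute 216 to minute 246.
Lengths: 53 minutes + 28 minutes + 30 minutes = 111 minutes.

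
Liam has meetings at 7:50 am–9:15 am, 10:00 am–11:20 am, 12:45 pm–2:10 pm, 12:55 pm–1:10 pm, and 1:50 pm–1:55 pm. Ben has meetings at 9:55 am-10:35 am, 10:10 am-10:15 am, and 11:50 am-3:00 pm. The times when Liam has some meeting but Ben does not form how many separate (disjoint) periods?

2

First set merges to 7:50 am–9:15 am, 10:00 am–11:20 am, 12:45 pm–2:10 pm.
Second set merges to 9:55 am–10:35 am, 11:50 am–3:00 pm.
A \ B = 7:50 am–9:15 am, 10:35 am–11:20 am.
That is 2 disjoint pieces.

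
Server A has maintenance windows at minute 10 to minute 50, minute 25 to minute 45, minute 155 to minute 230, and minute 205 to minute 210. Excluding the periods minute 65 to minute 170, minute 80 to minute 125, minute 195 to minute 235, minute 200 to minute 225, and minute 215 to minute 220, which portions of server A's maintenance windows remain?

Merge the first list: minute 10 to minute 50, minute 155 to minute 230.
Merge the second list: minute 65 to minute 170, minute 195 to minute 235.
minute 10 to minute 50 is untouched.
minute 155 to minute 230 with B removed leaves minute 170 to minute 195.

minute 10 to minute 50, minute 170 to minute 195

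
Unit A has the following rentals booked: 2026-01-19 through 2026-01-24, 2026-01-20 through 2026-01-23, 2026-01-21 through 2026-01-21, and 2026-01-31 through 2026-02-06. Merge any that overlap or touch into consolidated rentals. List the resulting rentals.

2026-01-19 through 2026-01-24, 2026-01-31 through 2026-02-06

2026-01-20 through 2026-01-23 overlaps/touches 2026-01-19 through 2026-01-24 → extend to 2026-01-19 through 2026-01-24.
2026-01-21 through 2026-01-21 overlaps/touches 2026-01-19 through 2026-01-24 → extend to 2026-01-19 through 2026-01-24.
2026-01-31 through 2026-02-06 is disjoint → start new block.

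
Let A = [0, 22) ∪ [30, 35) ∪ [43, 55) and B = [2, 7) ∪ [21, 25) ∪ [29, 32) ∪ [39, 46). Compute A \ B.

[0, 2) ∪ [7, 21) ∪ [32, 35) ∪ [46, 55)

[0, 22) with B removed leaves [0, 2), [7, 21).
[30, 35) with B removed leaves [32, 35).
[43, 55) with B removed leaves [46, 55).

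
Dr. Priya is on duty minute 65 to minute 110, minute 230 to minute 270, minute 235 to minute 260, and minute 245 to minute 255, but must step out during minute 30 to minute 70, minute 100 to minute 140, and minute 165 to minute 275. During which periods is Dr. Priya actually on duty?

Merge the first list: minute 65 to minute 110, minute 230 to minute 270.
minute 65 to minute 110 minus B → minute 70 to minute 100.
minute 230 to minute 270: fully covered by B → removed.

minute 70 to minute 100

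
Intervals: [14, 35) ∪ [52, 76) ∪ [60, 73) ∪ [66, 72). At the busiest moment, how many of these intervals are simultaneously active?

3

Walk the sorted start/end points keeping a running depth.
The depth first hits 3 at 66.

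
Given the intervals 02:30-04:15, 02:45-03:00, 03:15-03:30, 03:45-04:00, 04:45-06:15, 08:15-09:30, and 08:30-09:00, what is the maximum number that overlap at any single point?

2

At 02:45, 2 of the intervals are simultaneously active.
No point has more.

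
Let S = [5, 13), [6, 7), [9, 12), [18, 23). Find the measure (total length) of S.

Merged: [5, 13), [18, 23).
Lengths: 8 + 5 = 13.

13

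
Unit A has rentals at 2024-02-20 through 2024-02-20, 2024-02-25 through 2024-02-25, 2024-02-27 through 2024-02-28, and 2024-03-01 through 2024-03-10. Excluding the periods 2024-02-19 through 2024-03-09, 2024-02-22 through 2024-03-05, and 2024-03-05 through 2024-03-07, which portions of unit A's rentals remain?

2024-03-10 through 2024-03-10

Second set merges to 2024-02-19 through 2024-03-09.
2024-02-20 through 2024-02-20: entirely removed.
2024-02-25 through 2024-02-25: entirely removed.
2024-02-27 through 2024-02-28: entirely removed.
2024-03-01 through 2024-03-10 \ B = 2024-03-10 through 2024-03-10.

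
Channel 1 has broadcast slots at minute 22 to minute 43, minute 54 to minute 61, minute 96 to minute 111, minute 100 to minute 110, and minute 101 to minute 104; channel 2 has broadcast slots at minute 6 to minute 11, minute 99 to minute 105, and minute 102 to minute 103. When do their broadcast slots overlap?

Merge the first list: minute 22 to minute 43, minute 54 to minute 61, minute 96 to minute 111.
Merge the second list: minute 6 to minute 11, minute 99 to minute 105.
minute 22 to minute 43: no overlap with the second set.
minute 54 to minute 61: no overlap with the second set.
minute 96 to minute 111 meets the second set on minute 99 to minute 105.

minute 99 to minute 105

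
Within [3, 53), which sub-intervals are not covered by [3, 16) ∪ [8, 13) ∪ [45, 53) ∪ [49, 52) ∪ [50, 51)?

[16, 45)

The merged coverage is [3, 16), [45, 53).
Uncovered inside [3, 53): [16, 45).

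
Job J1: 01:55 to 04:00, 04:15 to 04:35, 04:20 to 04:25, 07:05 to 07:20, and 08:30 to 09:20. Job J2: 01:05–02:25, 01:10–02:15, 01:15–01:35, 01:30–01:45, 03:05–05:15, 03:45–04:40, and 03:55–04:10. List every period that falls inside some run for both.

A, merged: 01:55-04:00, 04:15-04:35, 07:05-07:20, 08:30-09:20.
B, merged: 01:05-02:25, 03:05-05:15.
01:55-04:00 meets the second set on 01:55-02:25, 03:05-04:00.
04:15-04:35 meets the second set on 04:15-04:35.
07:05-07:20: no overlap with the second set.
08:30-09:20: no overlap with the second set.

01:55-02:25, 03:05-04:00, 04:15-04:35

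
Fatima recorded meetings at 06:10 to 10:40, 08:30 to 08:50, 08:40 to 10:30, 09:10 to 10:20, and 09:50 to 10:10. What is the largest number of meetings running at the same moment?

4

Walk the sorted start/end points keeping a running depth.
The depth first hits 4 at 09:50.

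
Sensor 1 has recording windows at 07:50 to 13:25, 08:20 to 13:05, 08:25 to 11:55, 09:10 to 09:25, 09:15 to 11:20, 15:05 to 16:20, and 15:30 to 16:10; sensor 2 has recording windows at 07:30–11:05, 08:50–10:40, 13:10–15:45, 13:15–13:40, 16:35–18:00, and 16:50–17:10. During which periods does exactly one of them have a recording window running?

Merge the first list: 07:50-13:25, 15:05-16:20.
Merge the second list: 07:30-11:05, 13:10-15:45, 16:35-18:00.
Only in the first: 11:05-13:10, 15:45-16:20.
Only in the second: 07:30-07:50, 13:25-15:05, 16:35-18:00.
Together these are the periods covered by exactly one.

07:30-07:50, 11:05-13:10, 13:25-15:05, 15:45-16:20, 16:35-18:00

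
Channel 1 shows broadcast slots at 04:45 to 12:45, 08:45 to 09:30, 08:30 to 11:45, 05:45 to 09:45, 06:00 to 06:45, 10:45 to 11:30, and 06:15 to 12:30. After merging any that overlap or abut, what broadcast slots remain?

04:45-12:45

Sort by start: 04:45-12:45, 05:45-09:45, 06:00-06:45, 06:15-12:30, 08:30-11:45, 08:45-09:30, 10:45-11:30.
05:45-09:45 overlaps/touches 04:45-12:45 → extend to 04:45-12:45.
06:00-06:45 overlaps/touches 04:45-12:45 → extend to 04:45-12:45.
06:15-12:30 overlaps/touches 04:45-12:45 → extend to 04:45-12:45.
08:30-11:45 overlaps/touches 04:45-12:45 → extend to 04:45-12:45.
08:45-09:30 overlaps/touches 04:45-12:45 → extend to 04:45-12:45.
10:45-11:30 overlaps/touches 04:45-12:45 → extend to 04:45-12:45.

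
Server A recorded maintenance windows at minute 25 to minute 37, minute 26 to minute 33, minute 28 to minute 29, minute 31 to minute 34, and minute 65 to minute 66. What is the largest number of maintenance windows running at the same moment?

3

Walk the sorted start/end points keeping a running depth.
The depth first hits 3 at minute 28.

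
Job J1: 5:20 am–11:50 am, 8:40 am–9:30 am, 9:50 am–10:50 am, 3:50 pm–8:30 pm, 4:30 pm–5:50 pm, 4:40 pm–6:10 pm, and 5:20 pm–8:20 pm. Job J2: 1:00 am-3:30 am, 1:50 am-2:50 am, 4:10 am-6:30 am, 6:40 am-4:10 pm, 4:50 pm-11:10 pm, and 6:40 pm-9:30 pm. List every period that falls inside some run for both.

5:20 am–6:30 am, 6:40 am–11:50 am, 3:50 pm–4:10 pm, 4:50 pm–8:30 pm

A, merged: 5:20 am–11:50 am, 3:50 pm–8:30 pm.
B, merged: 1:00 am–3:30 am, 4:10 am–6:30 am, 6:40 am–4:10 pm, 4:50 pm–11:10 pm.
5:20 am–11:50 am ∩ B → 5:20 am–6:30 am, 6:40 am–11:50 am.
3:50 pm–8:30 pm ∩ B → 3:50 pm–4:10 pm, 4:50 pm–8:30 pm.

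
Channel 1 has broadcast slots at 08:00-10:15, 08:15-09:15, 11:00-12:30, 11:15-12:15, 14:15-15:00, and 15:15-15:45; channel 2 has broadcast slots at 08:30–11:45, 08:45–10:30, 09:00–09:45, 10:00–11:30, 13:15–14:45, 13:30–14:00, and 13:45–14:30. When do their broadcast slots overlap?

Merge the first list: 08:00–10:15, 11:00–12:30, 14:15–15:00, 15:15–15:45.
Merge the second list: 08:30–11:45, 13:15–14:45.
08:00–10:15 meets the second set on 08:30–10:15.
11:00–12:30 meets the second set on 11:00–11:45.
14:15–15:00 meets the second set on 14:15–14:45.
15:15–15:45: no overlap with the second set.

08:30–10:15, 11:00–11:45, 14:15–14:45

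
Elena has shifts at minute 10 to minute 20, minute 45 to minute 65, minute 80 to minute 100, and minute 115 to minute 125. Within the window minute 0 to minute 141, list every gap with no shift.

minute 0 to minute 10, minute 20 to minute 45, minute 65 to minute 80, minute 100 to minute 115, minute 125 to minute 141

The merged coverage is minute 10 to minute 20, minute 45 to minute 65, minute 80 to minute 100, minute 115 to minute 125.
Uncovered inside minute 0 to minute 141: minute 0 to minute 10, minute 20 to minute 45, minute 65 to minute 80, minute 100 to minute 115, minute 125 to minute 141.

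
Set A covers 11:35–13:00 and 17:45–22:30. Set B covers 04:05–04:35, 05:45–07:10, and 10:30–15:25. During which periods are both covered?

11:35–13:00 meets the second set on 11:35–13:00.
17:45–22:30: no overlap with the second set.

11:35–13:00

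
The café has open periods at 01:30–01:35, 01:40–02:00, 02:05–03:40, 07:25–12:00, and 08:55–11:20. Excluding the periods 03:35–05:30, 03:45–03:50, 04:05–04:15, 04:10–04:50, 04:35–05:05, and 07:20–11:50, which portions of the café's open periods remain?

A, merged: 01:30–01:35, 01:40–02:00, 02:05–03:40, 07:25–12:00.
B, merged: 03:35–05:30, 07:20–11:50.
01:30–01:35: no B overlap → unchanged.
01:40–02:00: no B overlap → unchanged.
02:05–03:40 minus B → 02:05–03:35.
07:25–12:00 minus B → 11:50–12:00.

01:30–01:35, 01:40–02:00, 02:05–03:35, 11:50–12:00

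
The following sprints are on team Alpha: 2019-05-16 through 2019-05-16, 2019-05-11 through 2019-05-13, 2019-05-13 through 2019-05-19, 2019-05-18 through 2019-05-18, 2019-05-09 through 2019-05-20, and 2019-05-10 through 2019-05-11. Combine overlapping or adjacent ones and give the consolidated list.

2019-05-09 through 2019-05-20

Sort by start: 2019-05-09 through 2019-05-20, 2019-05-10 through 2019-05-11, 2019-05-11 through 2019-05-13, 2019-05-13 through 2019-05-19, 2019-05-16 through 2019-05-16, 2019-05-18 through 2019-05-18.
2019-05-10 through 2019-05-11 overlaps/touches 2019-05-09 through 2019-05-20 → extend to 2019-05-09 through 2019-05-20.
2019-05-11 through 2019-05-13 overlaps/touches 2019-05-09 through 2019-05-20 → extend to 2019-05-09 through 2019-05-20.
2019-05-13 through 2019-05-19 overlaps/touches 2019-05-09 through 2019-05-20 → extend to 2019-05-09 through 2019-05-20.
2019-05-16 through 2019-05-16 overlaps/touches 2019-05-09 through 2019-05-20 → extend to 2019-05-09 through 2019-05-20.
2019-05-18 through 2019-05-18 overlaps/touches 2019-05-09 through 2019-05-20 → extend to 2019-05-09 through 2019-05-20.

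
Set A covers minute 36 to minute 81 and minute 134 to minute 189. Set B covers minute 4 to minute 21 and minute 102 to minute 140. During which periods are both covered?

minute 134 to minute 140

minute 36 to minute 81 meets no B interval.
minute 134 to minute 189 ∩ B → minute 134 to minute 140.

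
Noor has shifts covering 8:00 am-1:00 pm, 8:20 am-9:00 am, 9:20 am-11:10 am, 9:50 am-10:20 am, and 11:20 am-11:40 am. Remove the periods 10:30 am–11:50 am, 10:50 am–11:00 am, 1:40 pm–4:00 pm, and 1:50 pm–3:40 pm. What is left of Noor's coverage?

8:00 am-10:30 am, 11:50 am-1:00 pm

Merge the first list: 8:00 am-1:00 pm.
Merge the second list: 10:30 am-11:50 am, 1:40 pm-4:00 pm.
8:00 am-1:00 pm with B removed leaves 8:00 am-10:30 am, 11:50 am-1:00 pm.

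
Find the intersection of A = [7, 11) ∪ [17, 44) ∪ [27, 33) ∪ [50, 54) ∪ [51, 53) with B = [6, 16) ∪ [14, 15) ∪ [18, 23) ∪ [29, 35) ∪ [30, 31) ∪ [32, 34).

First set merges to [7, 11), [17, 44), [50, 54).
Second set merges to [6, 16), [18, 23), [29, 35).
[7, 11) overlaps B on [7, 11).
[17, 44) overlaps B on [18, 23), [29, 35).
[50, 54) falls entirely outside B.

[7, 11) ∪ [18, 23) ∪ [29, 35)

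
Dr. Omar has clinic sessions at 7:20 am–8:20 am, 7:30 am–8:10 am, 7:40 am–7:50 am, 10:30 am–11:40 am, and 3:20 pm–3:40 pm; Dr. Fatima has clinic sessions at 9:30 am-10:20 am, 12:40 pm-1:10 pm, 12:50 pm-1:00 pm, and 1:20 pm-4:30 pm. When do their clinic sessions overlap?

Merge the first list: 7:20 am–8:20 am, 10:30 am–11:40 am, 3:20 pm–3:40 pm.
Merge the second list: 9:30 am–10:20 am, 12:40 pm–1:10 pm, 1:20 pm–4:30 pm.
7:20 am–8:20 am meets no B interval.
10:30 am–11:40 am meets no B interval.
3:20 pm–3:40 pm ∩ B → 3:20 pm–3:40 pm.

3:20 pm–3:40 pm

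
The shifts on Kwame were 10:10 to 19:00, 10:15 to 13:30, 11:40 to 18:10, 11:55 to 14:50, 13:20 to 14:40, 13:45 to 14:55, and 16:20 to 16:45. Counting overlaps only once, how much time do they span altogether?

8 h 50 min

Merged: 10:10–19:00.
Length: 8 h 50 min.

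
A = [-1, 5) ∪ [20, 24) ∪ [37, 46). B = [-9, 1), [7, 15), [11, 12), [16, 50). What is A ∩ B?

Second set merges to [-9, 1), [7, 15), [16, 50).
[-1, 5) meets the second set on [-1, 1).
[20, 24) meets the second set on [20, 24).
[37, 46) meets the second set on [37, 46).

[-1, 1) ∪ [20, 24) ∪ [37, 46)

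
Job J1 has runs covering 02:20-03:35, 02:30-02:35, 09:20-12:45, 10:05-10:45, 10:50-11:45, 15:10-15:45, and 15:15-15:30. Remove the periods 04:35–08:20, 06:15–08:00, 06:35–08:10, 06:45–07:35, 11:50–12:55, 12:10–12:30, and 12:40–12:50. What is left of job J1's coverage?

02:20-03:35, 09:20-11:50, 15:10-15:45

Merge the first list: 02:20-03:35, 09:20-12:45, 15:10-15:45.
Merge the second list: 04:35-08:20, 11:50-12:55.
02:20-03:35 is untouched.
09:20-12:45 with B removed leaves 09:20-11:50.
15:10-15:45 is untouched.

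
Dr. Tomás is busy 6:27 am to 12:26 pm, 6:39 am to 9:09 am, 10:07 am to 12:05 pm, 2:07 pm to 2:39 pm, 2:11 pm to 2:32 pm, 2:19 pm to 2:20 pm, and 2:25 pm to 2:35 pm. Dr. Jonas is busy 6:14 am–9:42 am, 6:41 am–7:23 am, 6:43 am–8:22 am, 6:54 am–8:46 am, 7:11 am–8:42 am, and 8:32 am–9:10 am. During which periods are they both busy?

6:27 am–9:42 am

First set merges to 6:27 am–12:26 pm, 2:07 pm–2:39 pm.
Second set merges to 6:14 am–9:42 am.
6:27 am–12:26 pm ∩ B → 6:27 am–9:42 am.
2:07 pm–2:39 pm meets no B interval.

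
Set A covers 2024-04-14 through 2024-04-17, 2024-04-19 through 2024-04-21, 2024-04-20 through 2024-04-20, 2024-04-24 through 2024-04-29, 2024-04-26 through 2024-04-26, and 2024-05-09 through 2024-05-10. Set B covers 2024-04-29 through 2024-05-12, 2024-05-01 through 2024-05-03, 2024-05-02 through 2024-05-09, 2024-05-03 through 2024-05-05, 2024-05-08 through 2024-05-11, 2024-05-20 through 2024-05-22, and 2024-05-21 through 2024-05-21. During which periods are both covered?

2024-04-29 through 2024-04-29, 2024-05-09 through 2024-05-10

First set merges to 2024-04-14 through 2024-04-17, 2024-04-19 through 2024-04-21, 2024-04-24 through 2024-04-29, 2024-05-09 through 2024-05-10.
Second set merges to 2024-04-29 through 2024-05-12, 2024-05-20 through 2024-05-22.
2024-04-14 through 2024-04-17 meets no B interval.
2024-04-19 through 2024-04-21 meets no B interval.
2024-04-24 through 2024-04-29 ∩ B → 2024-04-29 through 2024-04-29.
2024-05-09 through 2024-05-10 ∩ B → 2024-05-09 through 2024-05-10.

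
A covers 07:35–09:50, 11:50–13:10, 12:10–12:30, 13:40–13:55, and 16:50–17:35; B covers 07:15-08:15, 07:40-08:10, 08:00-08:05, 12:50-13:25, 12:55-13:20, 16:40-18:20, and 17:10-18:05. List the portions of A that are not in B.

08:15-09:50, 11:50-12:50, 13:40-13:55

A, merged: 07:35-09:50, 11:50-13:10, 13:40-13:55, 16:50-17:35.
B, merged: 07:15-08:15, 12:50-13:25, 16:40-18:20.
07:35-09:50 \ B = 08:15-09:50.
11:50-13:10 \ B = 11:50-12:50.
13:40-13:55: nothing removed.
16:50-17:35: entirely removed.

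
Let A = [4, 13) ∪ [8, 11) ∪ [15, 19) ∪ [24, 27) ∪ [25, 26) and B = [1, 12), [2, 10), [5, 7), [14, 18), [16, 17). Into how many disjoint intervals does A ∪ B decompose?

3

Merge the first list: [4, 13), [15, 19), [24, 27).
Merge the second list: [1, 12), [14, 18).
A ∪ B = [1, 13), [14, 19), [24, 27).
That is 3 disjoint pieces.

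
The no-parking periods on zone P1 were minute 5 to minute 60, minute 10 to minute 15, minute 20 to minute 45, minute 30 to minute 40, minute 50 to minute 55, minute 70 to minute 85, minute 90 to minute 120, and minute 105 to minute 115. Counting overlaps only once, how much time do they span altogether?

100 minutes

Merged: minute 5 to minute 60, minute 70 to minute 85, minute 90 to minute 120.
Lengths: 55 minutes + 15 minutes + 30 minutes = 100 minutes.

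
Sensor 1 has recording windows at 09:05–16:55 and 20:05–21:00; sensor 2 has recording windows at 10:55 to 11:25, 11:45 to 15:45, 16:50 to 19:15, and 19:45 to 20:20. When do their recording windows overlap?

10:55–11:25, 11:45–15:45, 16:50–16:55, 20:05–20:20

09:05–16:55 overlaps B on 10:55–11:25, 11:45–15:45, 16:50–16:55.
20:05–21:00 overlaps B on 20:05–20:20.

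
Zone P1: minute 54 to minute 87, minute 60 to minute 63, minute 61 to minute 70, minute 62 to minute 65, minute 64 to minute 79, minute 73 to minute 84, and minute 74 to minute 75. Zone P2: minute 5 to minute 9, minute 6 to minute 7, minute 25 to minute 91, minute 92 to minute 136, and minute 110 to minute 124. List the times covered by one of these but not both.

minute 5 to minute 9, minute 25 to minute 54, minute 87 to minute 91, minute 92 to minute 136

A, merged: minute 54 to minute 87.
B, merged: minute 5 to minute 9, minute 25 to minute 91, minute 92 to minute 136.
A \ B = none.
B \ A = minute 5 to minute 9, minute 25 to minute 54, minute 87 to minute 91, minute 92 to minute 136.
Union of the two gives the symmetric difference.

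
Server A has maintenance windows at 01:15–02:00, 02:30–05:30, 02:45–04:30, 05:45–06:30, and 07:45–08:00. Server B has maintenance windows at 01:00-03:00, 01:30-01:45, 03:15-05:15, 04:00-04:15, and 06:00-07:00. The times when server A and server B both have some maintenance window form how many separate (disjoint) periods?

Merge the first list: 01:15-02:00, 02:30-05:30, 05:45-06:30, 07:45-08:00.
Merge the second list: 01:00-03:00, 03:15-05:15, 06:00-07:00.
A ∩ B = 01:15-02:00, 02:30-03:00, 03:15-05:15, 06:00-06:30.
That is 4 disjoint pieces.

4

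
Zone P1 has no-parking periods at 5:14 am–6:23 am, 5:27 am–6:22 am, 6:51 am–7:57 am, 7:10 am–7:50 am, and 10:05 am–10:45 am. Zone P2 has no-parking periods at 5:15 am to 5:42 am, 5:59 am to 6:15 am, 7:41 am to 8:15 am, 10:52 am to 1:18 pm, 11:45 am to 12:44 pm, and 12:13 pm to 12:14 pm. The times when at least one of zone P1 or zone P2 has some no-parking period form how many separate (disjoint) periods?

Merge the first list: 5:14 am–6:23 am, 6:51 am–7:57 am, 10:05 am–10:45 am.
Merge the second list: 5:15 am–5:42 am, 5:59 am–6:15 am, 7:41 am–8:15 am, 10:52 am–1:18 pm.
A ∪ B = 5:14 am–6:23 am, 6:51 am–8:15 am, 10:05 am–10:45 am, 10:52 am–1:18 pm.
That is 4 disjoint pieces.

4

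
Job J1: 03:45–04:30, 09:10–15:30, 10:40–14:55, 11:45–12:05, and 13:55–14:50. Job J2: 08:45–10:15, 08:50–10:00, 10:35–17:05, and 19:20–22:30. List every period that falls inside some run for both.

09:10–10:15, 10:35–15:30

First set merges to 03:45–04:30, 09:10–15:30.
Second set merges to 08:45–10:15, 10:35–17:05, 19:20–22:30.
03:45–04:30 meets no B interval.
09:10–15:30 ∩ B → 09:10–10:15, 10:35–15:30.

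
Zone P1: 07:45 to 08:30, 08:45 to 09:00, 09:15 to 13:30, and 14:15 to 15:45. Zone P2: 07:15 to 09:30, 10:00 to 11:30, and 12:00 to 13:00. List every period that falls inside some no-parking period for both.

07:45-08:30, 08:45-09:00, 09:15-09:30, 10:00-11:30, 12:00-13:00

07:45-08:30 meets the second set on 07:45-08:30.
08:45-09:00 meets the second set on 08:45-09:00.
09:15-13:30 meets the second set on 09:15-09:30, 10:00-11:30, 12:00-13:00.
14:15-15:45: no overlap with the second set.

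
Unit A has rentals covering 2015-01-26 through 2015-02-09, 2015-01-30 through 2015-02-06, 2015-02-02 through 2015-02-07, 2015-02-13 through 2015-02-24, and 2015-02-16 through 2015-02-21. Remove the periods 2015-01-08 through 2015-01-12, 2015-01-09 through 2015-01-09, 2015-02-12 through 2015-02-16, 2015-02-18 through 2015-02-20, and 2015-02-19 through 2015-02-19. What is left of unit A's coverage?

2015-01-26 through 2015-02-09, 2015-02-17 through 2015-02-17, 2015-02-21 through 2015-02-24

Merge the first list: 2015-01-26 through 2015-02-09, 2015-02-13 through 2015-02-24.
Merge the second list: 2015-01-08 through 2015-01-12, 2015-02-12 through 2015-02-16, 2015-02-18 through 2015-02-20.
2015-01-26 through 2015-02-09 is untouched.
2015-02-13 through 2015-02-24 with B removed leaves 2015-02-17 through 2015-02-17, 2015-02-21 through 2015-02-24.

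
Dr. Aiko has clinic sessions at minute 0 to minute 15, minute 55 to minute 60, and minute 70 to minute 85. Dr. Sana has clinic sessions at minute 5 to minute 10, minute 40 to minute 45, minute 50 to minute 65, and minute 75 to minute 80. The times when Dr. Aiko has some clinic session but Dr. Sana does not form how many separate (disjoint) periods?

A \ B = minute 0 to minute 5, minute 10 to minute 15, minute 70 to minute 75, minute 80 to minute 85.
That is 4 disjoint pieces.

4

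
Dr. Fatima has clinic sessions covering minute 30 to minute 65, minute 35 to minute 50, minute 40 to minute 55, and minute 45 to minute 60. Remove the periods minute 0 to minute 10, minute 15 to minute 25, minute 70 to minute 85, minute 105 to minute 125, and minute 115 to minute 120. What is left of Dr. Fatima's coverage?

A, merged: minute 30 to minute 65.
B, merged: minute 0 to minute 10, minute 15 to minute 25, minute 70 to minute 85, minute 105 to minute 125.
minute 30 to minute 65 is untouched.

minute 30 to minute 65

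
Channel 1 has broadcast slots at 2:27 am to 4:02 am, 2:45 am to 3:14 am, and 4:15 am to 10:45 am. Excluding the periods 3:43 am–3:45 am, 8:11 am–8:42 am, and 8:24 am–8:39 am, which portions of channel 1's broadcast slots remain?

2:27 am–3:43 am, 3:45 am–4:02 am, 4:15 am–8:11 am, 8:42 am–10:45 am

First set merges to 2:27 am–4:02 am, 4:15 am–10:45 am.
Second set merges to 3:43 am–3:45 am, 8:11 am–8:42 am.
2:27 am–4:02 am minus B → 2:27 am–3:43 am, 3:45 am–4:02 am.
4:15 am–10:45 am minus B → 4:15 am–8:11 am, 8:42 am–10:45 am.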